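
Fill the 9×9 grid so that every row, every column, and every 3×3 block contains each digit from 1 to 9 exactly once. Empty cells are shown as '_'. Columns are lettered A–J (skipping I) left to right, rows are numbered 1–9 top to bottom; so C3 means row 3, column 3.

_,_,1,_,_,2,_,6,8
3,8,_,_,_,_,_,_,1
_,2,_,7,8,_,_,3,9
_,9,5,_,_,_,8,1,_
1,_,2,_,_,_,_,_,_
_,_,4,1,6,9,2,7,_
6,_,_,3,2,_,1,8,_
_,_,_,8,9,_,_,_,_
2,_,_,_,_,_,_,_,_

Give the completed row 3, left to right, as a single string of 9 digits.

426781539

C3 = 6: row 3 has {2,3,7,8,9}; col 3 has {1,2,4,5}; box has {1,2,3,8} → only 6 remains.
A4 = 7: row 4 has {1,5,8,9}; col 1 has {1,2,3,6}; box has {1,2,4,5,9} → only 7 remains.
A6 = 8: row 6 has {1,2,4,6,7,9}; col 1 has {1,2,3,6,7}; box has {1,2,4,5,7,9} → only 8 remains.
B6 = 3: row 6 has {1,2,4,6,7,8,9}; col 2 has {2,8,9}; box has {1,2,4,5,7,8,9} → only 3 remains.
J6 = 5: row 6 has {1,2,3,4,6,7,8,9}; col 9 has {1,8,9}; box has {1,2,7,8} → only 5 remains.
B5 = 6: row 5 has {1,2}; col 2 has {2,3,8,9}; box has {1,2,3,4,5,7,8,9} → only 6 remains.
E1 = 3: in row 1, 3 can only go here (every other open cell in that row sees a 3).
E4 = 4: row 4 has {1,5,7,8,9}; col 5 has {2,3,6,8,9}; box has {1,6,9} → only 4 remains.
F4 = 3: row 4 has {1,4,5,7,8,9}; col 6 has {2,9}; box has {1,4,6,9} → only 3 remains.
J4 = 6: row 4 has {1,3,4,5,7,8,9}; col 9 has {1,5,8,9}; box has {1,2,5,7,8} → only 6 remains.
D5 = 5: row 5 has {1,2,6}; col 4 has {1,3,7,8}; box has {1,3,4,6,9} → only 5 remains.
E5 = 7: row 5 has {1,2,5,6}; col 5 has {2,3,4,6,8,9}; box has {1,3,4,5,6,9} → only 7 remains.
F5 = 8: row 5 has {1,2,5,6,7}; col 6 has {2,3,9}; box has {1,3,4,5,6,7,9} → only 8 remains.
E2 = 5: row 2 has {1,3,8}; col 5 has {2,3,4,6,7,8,9}; box has {2,3,7,8} → only 5 remains.
D4 = 2: row 4 has {1,3,4,5,6,7,8,9}; col 4 has {1,3,5,7,8}; box has {1,3,4,5,6,7,8,9} → only 2 remains.
E9 = 1: row 9 has {2}; col 5 has {2,3,4,5,6,7,8,9}; box has {2,3,8,9} → only 1 remains.
H2 = 2: in row 2, 2 can only go here (every other open cell in that row sees a 2).
F3 = 1: in row 3, 1 can only go here (every other open cell in that row sees a 1).
C7 = 9: in row 7, 9 can only go here (every other open cell in that row sees a 9).
C2 = 7: row 2 has {1,2,3,5,8}; col 3 has {1,2,4,5,6,9}; box has {1,2,3,6,8} → only 7 remains.
G2 = 4: row 2 has {1,2,3,5,7,8}; col 7 has {1,2,8}; box has {1,2,3,6,8,9} → only 4 remains.
G3 = 5: row 3 has {1,2,3,6,7,8,9}; col 7 has {1,2,4,8}; box has {1,2,3,4,6,8,9} → only 5 remains.
C8 = 3: row 8 has {8,9}; col 3 has {1,2,4,5,6,7,9}; box has {2,6,9} → only 3 remains.
C9 = 8: row 9 has {1,2}; col 3 has {1,2,3,4,5,6,7,9}; box has {2,3,6,9} → only 8 remains.
G1 = 7: row 1 has {1,2,3,6,8}; col 7 has {1,2,4,5,8}; box has {1,2,3,4,5,6,8,9} → only 7 remains.
F2 = 6: row 2 has {1,2,3,4,5,7,8}; col 6 has {1,2,3,8,9}; box has {1,2,3,5,7,8} → only 6 remains.
A3 = 4: row 3 has {1,2,3,5,6,7,8,9}; col 1 has {1,2,3,6,7,8}; box has {1,2,3,6,7,8} → only 4 remains.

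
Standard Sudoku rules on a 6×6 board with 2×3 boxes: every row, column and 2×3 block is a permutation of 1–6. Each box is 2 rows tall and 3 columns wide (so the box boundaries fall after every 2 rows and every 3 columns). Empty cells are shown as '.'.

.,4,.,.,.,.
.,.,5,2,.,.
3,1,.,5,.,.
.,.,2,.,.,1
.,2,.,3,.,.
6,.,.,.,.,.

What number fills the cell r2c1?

1

r2c1 = 1: row 2 has {2,5}; col 1 has {3,6}; box has {4,5} → only 1 remains.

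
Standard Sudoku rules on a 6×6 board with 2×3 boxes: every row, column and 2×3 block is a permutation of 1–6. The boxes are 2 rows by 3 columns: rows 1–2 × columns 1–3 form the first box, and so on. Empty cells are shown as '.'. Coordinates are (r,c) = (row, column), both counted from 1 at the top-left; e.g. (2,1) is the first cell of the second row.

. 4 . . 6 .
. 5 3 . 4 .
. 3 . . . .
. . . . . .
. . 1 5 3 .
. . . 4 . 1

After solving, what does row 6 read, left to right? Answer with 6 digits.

365421

(1,3) = 2 (sole candidate).
(2,6) = 2 (sole candidate).
(5,6) = 6 (sole candidate).
(6,5) = 2: row 6 has {1,4}; col 5 has {3,4,6}; box has {1,3,4,5,6} → only 2 remains.
(1,1) = 1 (sole candidate).
(1,4) = 3 (sole candidate).
(1,6) = 5 (sole candidate).
(2,1) = 6 (sole candidate).
(2,4) = 1 (sole candidate).
(3,6) = 4 (sole candidate).
(4,6) = 3 (sole candidate).
(5,2) = 2 (sole candidate).
(6,2) = 6: row 6 has {1,2,4}; col 2 has {2,3,4,5}; box has {1,2} → only 6 remains.
(6,3) = 5: row 6 has {1,2,4,6}; col 3 has {1,2,3}; box has {1,2,6} → only 5 remains.
(3,3) = 6 (sole candidate).
(3,4) = 2 (sole candidate).
(4,2) = 1 (sole candidate).
(4,3) = 4 (sole candidate).
(4,4) = 6 (sole candidate).
(4,5) = 5 (sole candidate).
(5,1) = 4 (sole candidate).
(6,1) = 3: row 6 has {1,2,4,5,6}; col 1 has {1,4,6}; box has {1,2,4,5,6} → only 3 remains.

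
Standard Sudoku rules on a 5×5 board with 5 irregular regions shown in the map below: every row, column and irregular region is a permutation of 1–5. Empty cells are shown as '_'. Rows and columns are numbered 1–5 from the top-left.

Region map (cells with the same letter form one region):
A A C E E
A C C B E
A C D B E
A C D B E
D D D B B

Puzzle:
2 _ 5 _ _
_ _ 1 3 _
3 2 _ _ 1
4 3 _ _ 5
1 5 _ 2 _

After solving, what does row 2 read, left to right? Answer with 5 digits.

r1c2 = 1: row 1 has {2,5}; col 2 has {2,3,5}; region has {2,3,4} → only 1 remains.
r1c4 = 4: row 1 has {1,2,5}; col 4 has {2,3}; region has {1,5} → only 4 remains.
r1c5 = 3: row 1 has {1,2,4,5}; col 5 has {1,5}; region has {1,4,5} → only 3 remains.
r2c1 = 5: row 2 has {1,3}; col 1 has {1,2,3,4}; region has {1,2,3,4} → only 5 remains.
r2c2 = 4: row 2 has {1,3,5}; col 2 has {1,2,3,5}; region has {1,2,3,5} → only 4 remains.
r2c5 = 2: row 2 has {1,3,4,5}; col 5 has {1,3,5}; region has {1,3,4,5} → only 2 remains.

54132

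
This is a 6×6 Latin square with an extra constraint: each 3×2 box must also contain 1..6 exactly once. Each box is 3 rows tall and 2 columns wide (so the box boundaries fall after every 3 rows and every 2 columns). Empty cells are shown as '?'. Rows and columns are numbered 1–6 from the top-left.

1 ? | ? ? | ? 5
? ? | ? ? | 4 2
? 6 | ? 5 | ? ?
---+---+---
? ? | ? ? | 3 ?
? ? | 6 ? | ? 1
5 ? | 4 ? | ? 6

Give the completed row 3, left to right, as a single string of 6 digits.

462513

R1C5 = 6: row 1 has {1,5}; col 5 has {3,4}; box has {2,4,5} → only 6 remains.
R2C1 = 3: row 2 has {2,4}; col 1 has {1,5}; box has {1,6} → only 3 remains.
R2C2 = 5: row 2 has {2,3,4}; col 2 has {6}; box has {1,3,6} → only 5 remains.
R2C3 = 1: row 2 has {2,3,4,5}; col 3 has {4,6}; box has {5} → only 1 remains.
R2C4 = 6: row 2 has {1,2,3,4,5}; col 4 has {5}; box has {1,5} → only 6 remains.
R3C5 = 1: row 3 has {5,6}; col 5 has {3,4,6}; box has {2,4,5,6} → only 1 remains.
R3C6 = 3: row 3 has {1,5,6}; col 6 has {1,2,5,6}; box has {1,2,4,5,6} → only 3 remains.
R4C6 = 4: row 4 has {3}; col 6 has {1,2,3,5,6}; box has {1,3,6} → only 4 remains.
R6C5 = 2: row 6 has {4,5,6}; col 5 has {1,3,4,6}; box has {1,3,4,6} → only 2 remains.
R3C3 = 2: row 3 has {1,3,5,6}; col 3 has {1,4,6}; box has {1,5,6} → only 2 remains.
R4C3 = 5: row 4 has {3,4}; col 3 has {1,2,4,6}; box has {4,6} → only 5 remains.
R5C5 = 5: row 5 has {1,6}; col 5 has {1,2,3,4,6}; box has {1,2,3,4,6} → only 5 remains.
R1C3 = 3: row 1 has {1,5,6}; col 3 has {1,2,4,5,6}; box has {1,2,5,6} → only 3 remains.
R1C4 = 4: row 1 has {1,3,5,6}; col 4 has {5,6}; box has {1,2,3,5,6} → only 4 remains.
R3C1 = 4: row 3 has {1,2,3,5,6}; col 1 has {1,3,5}; box has {1,3,5,6} → only 4 remains.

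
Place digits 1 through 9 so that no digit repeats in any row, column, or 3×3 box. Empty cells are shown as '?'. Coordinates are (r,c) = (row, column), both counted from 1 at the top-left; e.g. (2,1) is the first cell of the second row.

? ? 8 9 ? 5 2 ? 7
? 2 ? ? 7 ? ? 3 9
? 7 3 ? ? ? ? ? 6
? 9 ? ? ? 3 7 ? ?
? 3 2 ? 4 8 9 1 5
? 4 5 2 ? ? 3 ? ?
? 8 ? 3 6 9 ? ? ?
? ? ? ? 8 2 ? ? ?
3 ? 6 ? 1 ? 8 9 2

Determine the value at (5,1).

6

(1,5) = 3 (sole candidate).
(1,8) = 4 (sole candidate).
(3,5) = 2 (sole candidate).
(4,3) = 1 (sole candidate).
(4,5) = 5 (sole candidate).
(6,5) = 9 (sole candidate).
(6,9) = 8 (sole candidate).
(9,2) = 5 (sole candidate).
(2,3) = 4 (sole candidate).
(4,4) = 6 (sole candidate).
(4,8) = 2 (sole candidate).
(4,9) = 4 (sole candidate).
(5,4) = 7 (sole candidate).
(6,6) = 1 (sole candidate).
(6,8) = 6 (sole candidate).
(7,3) = 7 (sole candidate).
(7,8) = 5 (sole candidate).
(7,9) = 1 (sole candidate).
(8,2) = 1 (sole candidate).
(8,3) = 9 (sole candidate).
(8,8) = 7 (sole candidate).
(8,9) = 3 (sole candidate).
(9,4) = 4 (sole candidate).
(9,6) = 7 (sole candidate).
(1,2) = 6 (sole candidate).
(2,6) = 6 (sole candidate).
(3,6) = 4 (sole candidate).
(3,8) = 8 (sole candidate).
(4,1) = 8 (sole candidate).
(5,1) = 6: row 5 has {1,2,3,4,5,7,8,9}; col 1 has {3,8}; box has {1,2,3,4,5,8,9} → only 6 remains.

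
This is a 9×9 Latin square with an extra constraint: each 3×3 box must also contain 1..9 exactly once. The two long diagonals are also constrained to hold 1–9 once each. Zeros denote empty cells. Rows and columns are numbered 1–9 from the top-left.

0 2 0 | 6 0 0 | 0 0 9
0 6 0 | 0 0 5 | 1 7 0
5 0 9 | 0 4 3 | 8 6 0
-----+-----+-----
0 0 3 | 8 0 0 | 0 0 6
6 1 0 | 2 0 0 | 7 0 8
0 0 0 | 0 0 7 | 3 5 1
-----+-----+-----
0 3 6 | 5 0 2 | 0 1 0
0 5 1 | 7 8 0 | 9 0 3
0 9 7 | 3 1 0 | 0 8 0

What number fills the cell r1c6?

r1c5 = 7: row 1 has {2,6,9}; col 5 has {1,4,8}; box has {3,4,5,6} → only 7 remains.
r2c4 = 9: row 2 has {1,5,6,7}; col 4 has {2,3,5,6,7,8}; box has {3,4,5,6,7} → only 9 remains.
r2c5 = 2: row 2 has {1,5,6,7,9}; col 5 has {1,4,7,8}; box has {3,4,5,6,7,9} → only 2 remains.
r2c9 = 4: row 2 has {1,2,5,6,7,9}; col 9 has {1,3,6,8,9}; box has {1,6,7,8,9} → only 4 remains.
r3c2 = 7: row 3 has {3,4,5,6,8,9}; col 2 has {1,2,3,5,6,9}; box has {2,5,6,9} → only 7 remains.
r3c4 = 1: row 3 has {3,4,5,6,7,8,9}; col 4 has {2,3,5,6,7,8,9}; box has {2,3,4,5,6,7,9} → only 1 remains.
r3c9 = 2: row 3 has {1,3,4,5,6,7,8,9}; col 9 has {1,3,4,6,8,9}; box has {1,4,6,7,8,9} → only 2 remains.
r4c2 = 4: row 4 has {3,6,8}; col 2 has {1,2,3,5,6,7,9}; box has {1,3,6} → only 4 remains.
r4c6 = 1: row 4 has {3,4,6,8}; col 6 has {2,3,5,7}; box has {2,7,8}; anti-diagonal has {5,6,7,8,9} → only 1 remains.
r4c7 = 2: row 4 has {1,3,4,6,8}; col 7 has {1,3,7,8,9}; box has {1,3,5,6,7,8} → only 2 remains.
r4c8 = 9: row 4 has {1,2,3,4,6,8}; col 8 has {1,5,6,7,8}; box has {1,2,3,5,6,7,8} → only 9 remains.
r5c3 = 5: row 5 has {1,2,6,7,8}; col 3 has {1,3,6,7,9}; box has {1,3,4,6} → only 5 remains.
r5c5 = 3: row 5 has {1,2,5,6,7,8}; col 5 has {1,2,4,7,8}; box has {1,2,7,8}; main diagonal has {6,7,8,9}; anti-diagonal has {1,5,6,7,8,9} → only 3 remains.
r5c8 = 4: row 5 has {1,2,3,5,6,7,8}; col 8 has {1,5,6,7,8,9}; box has {1,2,3,5,6,7,8,9} → only 4 remains.
r6c2 = 8: row 6 has {1,3,5,7}; col 2 has {1,2,3,4,5,6,7,9}; box has {1,3,4,5,6} → only 8 remains.
r6c3 = 2: row 6 has {1,3,5,7,8}; col 3 has {1,3,5,6,7,9}; box has {1,3,4,5,6,8} → only 2 remains.
r6c4 = 4: row 6 has {1,2,3,5,7,8}; col 4 has {1,2,3,5,6,7,8,9}; box has {1,2,3,7,8}; anti-diagonal has {1,3,5,6,7,8,9} → only 4 remains.
r7c5 = 9: row 7 has {1,2,3,5,6}; col 5 has {1,2,3,4,7,8}; box has {1,2,3,5,7,8} → only 9 remains.
r7c7 = 4: row 7 has {1,2,3,5,6,9}; col 7 has {1,2,3,7,8,9}; box has {1,3,8,9}; main diagonal has {3,6,7,8,9} → only 4 remains.
r7c9 = 7: row 7 has {1,2,3,4,5,6,9}; col 9 has {1,2,3,4,6,8,9}; box has {1,3,4,8,9} → only 7 remains.
r8c8 = 2: row 8 has {1,3,5,7,8,9}; col 8 has {1,4,5,6,7,8,9}; box has {1,3,4,7,8,9}; main diagonal has {3,4,6,7,8,9} → only 2 remains.
r9c1 = 2: row 9 has {1,3,7,8,9}; col 1 has {5,6}; box has {1,3,5,6,7,9}; anti-diagonal has {1,3,4,5,6,7,8,9} → only 2 remains.
r9c9 = 5: row 9 has {1,2,3,7,8,9}; col 9 has {1,2,3,4,6,7,8,9}; box has {1,2,3,4,7,8,9}; main diagonal has {2,3,4,6,7,8,9} → only 5 remains.
r1c1 = 1: row 1 has {2,6,7,9}; col 1 has {2,5,6}; box has {2,5,6,7,9}; main diagonal has {2,3,4,5,6,7,8,9} → only 1 remains.
r1c6 = 8: row 1 has {1,2,6,7,9}; col 6 has {1,2,3,5,7}; box has {1,2,3,4,5,6,7,9} → only 8 remains.

8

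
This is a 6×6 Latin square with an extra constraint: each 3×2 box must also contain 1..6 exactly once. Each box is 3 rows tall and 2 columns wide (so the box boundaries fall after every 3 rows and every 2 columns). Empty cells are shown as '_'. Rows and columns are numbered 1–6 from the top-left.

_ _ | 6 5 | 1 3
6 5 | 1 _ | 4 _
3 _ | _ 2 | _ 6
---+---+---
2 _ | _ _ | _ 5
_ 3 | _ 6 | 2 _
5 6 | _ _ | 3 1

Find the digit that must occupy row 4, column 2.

row 1, column 1 = 4: row 1 has {1,3,5,6}; col 1 has {2,3,5,6}; box has {3,5,6} → only 4 remains.
row 1, column 2 = 2: row 1 has {1,3,4,5,6}; col 2 has {3,5,6}; box has {3,4,5,6} → only 2 remains.
row 2, column 4 = 3: row 2 has {1,4,5,6}; col 4 has {2,5,6}; box has {1,2,5,6} → only 3 remains.
row 2, column 6 = 2: row 2 has {1,3,4,5,6}; col 6 has {1,3,5,6}; box has {1,3,4,6} → only 2 remains.
row 3, column 2 = 1: row 3 has {2,3,6}; col 2 has {2,3,5,6}; box has {2,3,4,5,6} → only 1 remains.
row 3, column 3 = 4: row 3 has {1,2,3,6}; col 3 has {1,6}; box has {1,2,3,5,6} → only 4 remains.
row 3, column 5 = 5: row 3 has {1,2,3,4,6}; col 5 has {1,2,3,4}; box has {1,2,3,4,6} → only 5 remains.
row 4, column 2 = 4: row 4 has {2,5}; col 2 has {1,2,3,5,6}; box has {2,3,5,6} → only 4 remains.

4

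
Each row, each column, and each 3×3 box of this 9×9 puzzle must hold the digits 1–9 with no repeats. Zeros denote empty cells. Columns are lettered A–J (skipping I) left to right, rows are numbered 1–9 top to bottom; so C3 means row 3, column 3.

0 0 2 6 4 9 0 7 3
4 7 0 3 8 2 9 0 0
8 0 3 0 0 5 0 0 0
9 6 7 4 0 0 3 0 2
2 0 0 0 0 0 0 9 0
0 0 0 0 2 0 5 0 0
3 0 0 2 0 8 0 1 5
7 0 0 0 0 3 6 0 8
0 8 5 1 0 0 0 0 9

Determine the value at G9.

2

D3 = 7: row 3 has {3,5,8}; col 4 has {1,2,3,4,6}; box has {2,3,4,5,6,8,9} → only 7 remains.
E3 = 1: row 3 has {3,5,7,8}; col 5 has {2,4,8}; box has {2,3,4,5,6,7,8,9} → only 1 remains.
E4 = 5: row 4 has {2,3,4,6,7,9}; col 5 has {1,2,4,8}; box has {2,4} → only 5 remains.
F4 = 1: row 4 has {2,3,4,5,6,7,9}; col 6 has {2,3,5,8,9}; box has {2,4,5} → only 1 remains.
H4 = 8: row 4 has {1,2,3,4,5,6,7,9}; col 8 has {1,7,9}; box has {2,3,5,9} → only 8 remains.
D5 = 8: row 5 has {2,9}; col 4 has {1,2,3,4,6,7}; box has {1,2,4,5} → only 8 remains.
A6 = 1: row 6 has {2,5}; col 1 has {2,3,4,7,8,9}; box has {2,6,7,9} → only 1 remains.
D6 = 9: row 6 has {1,2,5}; col 4 has {1,2,3,4,6,7,8}; box has {1,2,4,5,8} → only 9 remains.
D8 = 5: row 8 has {3,6,7,8}; col 4 has {1,2,3,4,6,7,8,9}; box has {1,2,3,8} → only 5 remains.
E8 = 9: row 8 has {3,5,6,7,8}; col 5 has {1,2,4,5,8}; box has {1,2,3,5,8} → only 9 remains.
A9 = 6: row 9 has {1,5,8,9}; col 1 has {1,2,3,4,7,8,9}; box has {3,5,7,8} → only 6 remains.
E9 = 7: row 9 has {1,5,6,8,9}; col 5 has {1,2,4,5,8,9}; box has {1,2,3,5,8,9} → only 7 remains.
F9 = 4: row 9 has {1,5,6,7,8,9}; col 6 has {1,2,3,5,8,9}; box has {1,2,3,5,7,8,9} → only 4 remains.
G9 = 2: row 9 has {1,4,5,6,7,8,9}; col 7 has {3,5,6,9}; box has {1,5,6,8,9} → only 2 remains.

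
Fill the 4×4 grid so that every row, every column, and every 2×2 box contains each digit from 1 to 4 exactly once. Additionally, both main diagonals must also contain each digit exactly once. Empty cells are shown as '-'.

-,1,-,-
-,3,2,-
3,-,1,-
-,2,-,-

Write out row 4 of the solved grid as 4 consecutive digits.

1234

R2C1 = 4: row 2 has {2,3}; col 1 has {3}; box has {1,3} → only 4 remains.
R2C4 = 1: row 2 has {2,3,4}; col 4 has {}; box has {2} → only 1 remains.
R3C2 = 4: row 3 has {1,3}; col 2 has {1,2,3}; box has {2,3}; anti-diagonal has {2} → only 4 remains.
R3C4 = 2: row 3 has {1,3,4}; col 4 has {1}; box has {1} → only 2 remains.
R4C1 = 1: row 4 has {2}; col 1 has {3,4}; box has {2,3,4}; anti-diagonal has {2,4} → only 1 remains.
R4C4 = 4: row 4 has {1,2}; col 4 has {1,2}; box has {1,2}; main diagonal has {1,3} → only 4 remains.
R1C1 = 2: row 1 has {1}; col 1 has {1,3,4}; box has {1,3,4}; main diagonal has {1,3,4} → only 2 remains.
R1C4 = 3: row 1 has {1,2}; col 4 has {1,2,4}; box has {1,2}; anti-diagonal has {1,2,4} → only 3 remains.
R4C3 = 3: row 4 has {1,2,4}; col 3 has {1,2}; box has {1,2,4} → only 3 remains.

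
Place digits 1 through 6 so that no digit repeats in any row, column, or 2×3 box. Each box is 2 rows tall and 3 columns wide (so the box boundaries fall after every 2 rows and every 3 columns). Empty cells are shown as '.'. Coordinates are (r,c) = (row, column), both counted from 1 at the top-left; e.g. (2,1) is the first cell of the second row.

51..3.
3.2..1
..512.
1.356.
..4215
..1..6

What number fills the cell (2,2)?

4

(1,3) = 6: row 1 has {1,3,5}; col 3 has {1,2,3,4,5}; box has {1,2,3,5} → only 6 remains.
(1,4) = 4: row 1 has {1,3,5,6}; col 4 has {1,2,5}; box has {1,3} → only 4 remains.
(1,6) = 2: row 1 has {1,3,4,5,6}; col 6 has {1,5,6}; box has {1,3,4} → only 2 remains.
(2,2) = 4: row 2 has {1,2,3}; col 2 has {1}; box has {1,2,3,5,6} → only 4 remains.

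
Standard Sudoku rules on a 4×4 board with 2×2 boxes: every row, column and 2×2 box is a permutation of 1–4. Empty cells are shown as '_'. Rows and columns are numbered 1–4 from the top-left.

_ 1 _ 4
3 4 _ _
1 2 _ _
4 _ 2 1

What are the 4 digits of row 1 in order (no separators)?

2134

R1C1 = 2: row 1 has {1,4}; col 1 has {1,3,4}; box has {1,3,4} → only 2 remains.
R1C3 = 3: row 1 has {1,2,4}; col 3 has {2}; box has {4} → only 3 remains.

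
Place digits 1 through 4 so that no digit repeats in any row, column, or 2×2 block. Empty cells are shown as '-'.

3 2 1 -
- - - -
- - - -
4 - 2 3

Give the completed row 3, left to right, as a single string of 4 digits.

2341

row 1, column 4 = 4: row 1 has {1,2,3}; col 4 has {3}; box has {1} → only 4 remains.
row 2, column 1 = 1: row 2 has {}; col 1 has {3,4}; box has {2,3} → only 1 remains.
row 2, column 2 = 4: row 2 has {1}; col 2 has {2}; box has {1,2,3} → only 4 remains.
row 2, column 3 = 3: row 2 has {1,4}; col 3 has {1,2}; box has {1,4} → only 3 remains.
row 2, column 4 = 2: row 2 has {1,3,4}; col 4 has {3,4}; box has {1,3,4} → only 2 remains.
row 3, column 1 = 2: row 3 has {}; col 1 has {1,3,4}; box has {4} → only 2 remains.
row 3, column 3 = 4: row 3 has {2}; col 3 has {1,2,3}; box has {2,3} → only 4 remains.
row 3, column 4 = 1: row 3 has {2,4}; col 4 has {2,3,4}; box has {2,3,4} → only 1 remains.
row 4, column 2 = 1: row 4 has {2,3,4}; col 2 has {2,4}; box has {2,4} → only 1 remains.
row 3, column 2 = 3: row 3 has {1,2,4}; col 2 has {1,2,4}; box has {1,2,4} → only 3 remains.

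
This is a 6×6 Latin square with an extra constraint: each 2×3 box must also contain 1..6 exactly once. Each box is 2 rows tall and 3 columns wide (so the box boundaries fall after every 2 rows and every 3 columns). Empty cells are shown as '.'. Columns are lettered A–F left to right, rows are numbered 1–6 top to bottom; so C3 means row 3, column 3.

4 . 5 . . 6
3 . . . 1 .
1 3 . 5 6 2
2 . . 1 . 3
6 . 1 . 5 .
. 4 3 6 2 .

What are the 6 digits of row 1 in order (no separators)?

E1 = 3: row 1 has {4,5,6}; col 5 has {1,2,5,6}; box has {1,6} → only 3 remains.
C3 = 4: row 3 has {1,2,3,5,6}; col 3 has {1,3,5}; box has {1,2,3} → only 4 remains.
C4 = 6: row 4 has {1,2,3}; col 3 has {1,3,4,5}; box has {1,2,3,4} → only 6 remains.
E4 = 4: row 4 has {1,2,3,6}; col 5 has {1,2,3,5,6}; box has {1,2,3,5,6} → only 4 remains.
B5 = 2: row 5 has {1,5,6}; col 2 has {3,4}; box has {1,3,4,6} → only 2 remains.
F5 = 4: row 5 has {1,2,5,6}; col 6 has {2,3,6}; box has {2,5,6} → only 4 remains.
A6 = 5: row 6 has {2,3,4,6}; col 1 has {1,2,3,4,6}; box has {1,2,3,4,6} → only 5 remains.
F6 = 1: row 6 has {2,3,4,5,6}; col 6 has {2,3,4,6}; box has {2,4,5,6} → only 1 remains.
B1 = 1: row 1 has {3,4,5,6}; col 2 has {2,3,4}; box has {3,4,5} → only 1 remains.
D1 = 2: row 1 has {1,3,4,5,6}; col 4 has {1,5,6}; box has {1,3,6} → only 2 remains.

415236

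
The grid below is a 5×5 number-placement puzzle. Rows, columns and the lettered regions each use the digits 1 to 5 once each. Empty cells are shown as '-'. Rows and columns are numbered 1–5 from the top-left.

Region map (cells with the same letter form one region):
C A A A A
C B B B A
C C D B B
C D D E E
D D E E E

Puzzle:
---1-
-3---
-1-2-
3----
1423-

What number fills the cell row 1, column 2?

5

row 4, column 3 = 5: row 4 has {3}; col 3 has {2}; region has {1,4} → only 5 remains.
row 4, column 4 = 4: row 4 has {3,5}; col 4 has {1,2,3}; region has {2,3} → only 4 remains.
row 4, column 5 = 1: row 4 has {3,4,5}; col 5 has {}; region has {2,3,4} → only 1 remains.
row 5, column 5 = 5: row 5 has {1,2,3,4}; col 5 has {1}; region has {1,2,3,4} → only 5 remains.
row 2, column 4 = 5: row 2 has {3}; col 4 has {1,2,3,4}; region has {2,3} → only 5 remains.
row 3, column 3 = 3: row 3 has {1,2}; col 3 has {2,5}; region has {1,4,5} → only 3 remains.
row 3, column 5 = 4: row 3 has {1,2,3}; col 5 has {1,5}; region has {2,3,5} → only 4 remains.
row 4, column 2 = 2: row 4 has {1,3,4,5}; col 2 has {1,3,4}; region has {1,3,4,5} → only 2 remains.
row 1, column 2 = 5: row 1 has {1}; col 2 has {1,2,3,4}; region has {1} → only 5 remains.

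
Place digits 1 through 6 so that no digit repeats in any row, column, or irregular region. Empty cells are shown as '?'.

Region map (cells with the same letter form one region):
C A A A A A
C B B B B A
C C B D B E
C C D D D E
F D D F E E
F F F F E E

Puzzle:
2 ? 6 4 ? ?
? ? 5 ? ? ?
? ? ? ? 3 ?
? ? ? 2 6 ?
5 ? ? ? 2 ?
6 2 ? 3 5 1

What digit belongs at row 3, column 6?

row 1, column 5 = 1: row 1 has {2,4,6}; col 5 has {2,3,5,6}; region has {4,6} → only 1 remains.
row 2, column 5 = 4: row 2 has {5}; col 5 has {1,2,3,5,6}; region has {3,5} → only 4 remains.
row 5, column 4 = 1: row 5 has {2,5}; col 4 has {2,3,4}; region has {2,3,5,6} → only 1 remains.
row 6, column 3 = 4: row 6 has {1,2,3,5,6}; col 3 has {5,6}; region has {1,2,3,5,6} → only 4 remains.
row 2, column 4 = 6: row 2 has {4,5}; col 4 has {1,2,3,4}; region has {3,4,5} → only 6 remains.
row 3, column 4 = 5: row 3 has {3}; col 4 has {1,2,3,4,6}; region has {2,6} → only 5 remains.
row 5, column 3 = 3: row 5 has {1,2,5}; col 3 has {4,5,6}; region has {2,5,6} → only 3 remains.
row 2, column 2 = 1: row 2 has {4,5,6}; col 2 has {2}; region has {3,4,5,6} → only 1 remains.
row 3, column 3 = 2: row 3 has {3,5}; col 3 has {3,4,5,6}; region has {1,3,4,5,6} → only 2 remains.
row 4, column 3 = 1: row 4 has {2,6}; col 3 has {2,3,4,5,6}; region has {2,3,5,6} → only 1 remains.
row 5, column 2 = 4: row 5 has {1,2,3,5}; col 2 has {1,2}; region has {1,2,3,5,6} → only 4 remains.
row 5, column 6 = 6: row 5 has {1,2,3,4,5}; col 6 has {1}; region has {1,2,5} → only 6 remains.
row 2, column 1 = 3: row 2 has {1,4,5,6}; col 1 has {2,5,6}; region has {2} → only 3 remains.
row 2, column 6 = 2: row 2 has {1,3,4,5,6}; col 6 has {1,6}; region has {1,4,6} → only 2 remains.
row 3, column 2 = 6: row 3 has {2,3,5}; col 2 has {1,2,4}; region has {2,3} → only 6 remains.
row 3, column 6 = 4: row 3 has {2,3,5,6}; col 6 has {1,2,6}; region has {1,2,5,6} → only 4 remains.

4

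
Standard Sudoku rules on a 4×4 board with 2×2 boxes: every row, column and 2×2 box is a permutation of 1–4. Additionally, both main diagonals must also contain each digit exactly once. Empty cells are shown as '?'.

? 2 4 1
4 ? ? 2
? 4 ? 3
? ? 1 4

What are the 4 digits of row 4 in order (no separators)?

2314

R1C1 = 3 (sole candidate).
R2C2 = 1 (sole candidate).
R2C3 = 3 (sole candidate).
R3C3 = 2 (sole candidate).
R4C1 = 2: row 4 has {1,4}; col 1 has {3,4}; box has {4}; anti-diagonal has {1,3,4} → only 2 remains.
R4C2 = 3: row 4 has {1,2,4}; col 2 has {1,2,4}; box has {2,4} → only 3 remains.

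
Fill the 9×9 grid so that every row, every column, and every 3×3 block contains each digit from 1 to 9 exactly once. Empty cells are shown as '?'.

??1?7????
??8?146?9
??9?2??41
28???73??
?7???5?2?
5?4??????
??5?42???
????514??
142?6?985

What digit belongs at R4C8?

5

R4C3 = 6 (sole candidate).
R4C5 = 9 (sole candidate).
R4C9 = 4 (sole candidate).
R5C3 = 3 (sole candidate).
R5C5 = 8 (sole candidate).
R5C7 = 1 (sole candidate).
R5C9 = 6 (sole candidate).
R6C5 = 3 (sole candidate).
R6C6 = 6 (sole candidate).
R7C7 = 7 (sole candidate).
R7C9 = 3 (sole candidate).
R8C3 = 7 (sole candidate).
R8C8 = 6 (sole candidate).
R8C9 = 2 (sole candidate).
R9C6 = 3 (sole candidate).
R1C9 = 8 (sole candidate).
R3C6 = 8 (sole candidate).
R3C7 = 5 (sole candidate).
R4C4 = 1 (sole candidate).
R4C8 = 5: row 4 has {1,2,3,4,6,7,8,9}; col 8 has {2,4,6,8}; box has {1,2,3,4,6} → only 5 remains.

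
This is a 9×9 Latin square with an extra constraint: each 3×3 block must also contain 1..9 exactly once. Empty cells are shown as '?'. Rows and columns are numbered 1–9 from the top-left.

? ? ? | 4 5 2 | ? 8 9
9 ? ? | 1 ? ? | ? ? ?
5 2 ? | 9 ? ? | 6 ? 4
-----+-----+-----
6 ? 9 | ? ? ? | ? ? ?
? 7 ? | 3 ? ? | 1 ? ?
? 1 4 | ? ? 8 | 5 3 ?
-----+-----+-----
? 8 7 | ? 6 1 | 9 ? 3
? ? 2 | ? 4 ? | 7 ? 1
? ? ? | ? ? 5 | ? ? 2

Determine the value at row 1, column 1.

7

row 1, column 7 = 3: row 1 has {2,4,5,8,9}; col 7 has {1,5,6,7,9}; box has {4,6,8,9} → only 3 remains.
row 2, column 7 = 2: row 2 has {1,9}; col 7 has {1,3,5,6,7,9}; box has {3,4,6,8,9} → only 2 remains.
row 6, column 1 = 2: row 6 has {1,3,4,5,8}; col 1 has {5,6,9}; box has {1,4,6,7,9} → only 2 remains.
row 7, column 1 = 4: row 7 has {1,3,6,7,8,9}; col 1 has {2,5,6,9}; box has {2,7,8} → only 4 remains.
row 7, column 4 = 2: row 7 has {1,3,4,6,7,8,9}; col 4 has {1,3,4,9}; box has {1,4,5,6} → only 2 remains.
row 7, column 8 = 5: row 7 has {1,2,3,4,6,7,8,9}; col 8 has {3,8}; box has {1,2,3,7,9} → only 5 remains.
row 8, column 1 = 3: row 8 has {1,2,4,7}; col 1 has {2,4,5,6,9}; box has {2,4,7,8} → only 3 remains.
row 8, column 4 = 8: row 8 has {1,2,3,4,7}; col 4 has {1,2,3,4,9}; box has {1,2,4,5,6} → only 8 remains.
row 8, column 6 = 9: row 8 has {1,2,3,4,7,8}; col 6 has {1,2,5,8}; box has {1,2,4,5,6,8} → only 9 remains.
row 8, column 8 = 6: row 8 has {1,2,3,4,7,8,9}; col 8 has {3,5,8}; box has {1,2,3,5,7,9} → only 6 remains.
row 9, column 1 = 1: row 9 has {2,5}; col 1 has {2,3,4,5,6,9}; box has {2,3,4,7,8} → only 1 remains.
row 9, column 3 = 6: row 9 has {1,2,5}; col 3 has {2,4,7,9}; box has {1,2,3,4,7,8} → only 6 remains.
row 9, column 4 = 7: row 9 has {1,2,5,6}; col 4 has {1,2,3,4,8,9}; box has {1,2,4,5,6,8,9} → only 7 remains.
row 9, column 5 = 3: row 9 has {1,2,5,6,7}; col 5 has {4,5,6}; box has {1,2,4,5,6,7,8,9} → only 3 remains.
row 9, column 8 = 4: row 9 has {1,2,3,5,6,7}; col 8 has {3,5,6,8}; box has {1,2,3,5,6,7,9} → only 4 remains.
row 1, column 1 = 7: row 1 has {2,3,4,5,8,9}; col 1 has {1,2,3,4,5,6,9}; box has {2,5,9} → only 7 remains.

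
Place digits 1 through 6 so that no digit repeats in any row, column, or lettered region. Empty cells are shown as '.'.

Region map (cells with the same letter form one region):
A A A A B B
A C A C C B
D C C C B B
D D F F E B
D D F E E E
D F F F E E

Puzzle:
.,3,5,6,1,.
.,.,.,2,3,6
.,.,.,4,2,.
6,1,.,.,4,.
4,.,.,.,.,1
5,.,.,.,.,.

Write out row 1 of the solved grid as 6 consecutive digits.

row 1, column 1 = 2: row 1 has {1,3,5,6}; col 1 has {4,5,6}; region has {3,5,6} → only 2 remains.
row 1, column 6 = 4: row 1 has {1,2,3,5,6}; col 6 has {1,6}; region has {1,2,6} → only 4 remains.

235614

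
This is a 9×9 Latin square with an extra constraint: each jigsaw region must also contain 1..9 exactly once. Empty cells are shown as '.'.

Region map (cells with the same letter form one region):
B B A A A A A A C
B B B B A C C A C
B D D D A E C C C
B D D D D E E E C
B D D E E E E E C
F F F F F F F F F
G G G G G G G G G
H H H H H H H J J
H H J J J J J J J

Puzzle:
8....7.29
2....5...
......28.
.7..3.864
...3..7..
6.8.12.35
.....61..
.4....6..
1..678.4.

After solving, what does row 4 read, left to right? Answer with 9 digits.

R2C7 = 3: row 2 has {2,5}; col 7 has {1,2,6,7,8}; region has {2,4,5,8,9} → only 3 remains.
R6C2 = 9: row 6 has {1,2,3,5,6,8}; col 2 has {4,7}; region has {1,2,3,5,6,8} → only 9 remains.
R6C7 = 4: row 6 has {1,2,3,5,6,8,9}; col 7 has {1,2,3,6,7,8}; region has {1,2,3,5,6,8,9} → only 4 remains.
R1C7 = 5: row 1 has {2,7,8,9}; col 7 has {1,2,3,4,6,7,8}; region has {2,7} → only 5 remains.
R6C4 = 7: row 6 has {1,2,3,4,5,6,8,9}; col 4 has {3,6}; region has {1,2,3,4,5,6,8,9} → only 7 remains.
R9C7 = 9: row 9 has {1,4,6,7,8}; col 7 has {1,2,3,4,5,6,7,8}; region has {4,6,7,8} → only 9 remains.
R2C5 = 8: in row 2, 8 can only go here (every other open cell in that row sees an 8).
R3C1 = 3: in row 3, 3 can only go here (every other open cell in that row sees a 3).
R1C3 = 3: in row 1, 3 can only go here (every other open cell in that row sees a 3).
R3C9 = 7: in row 3, 7 can only go here (every other open cell in that row sees a 7).
R2C3 = 7: in row 2, 7 can only go here (every other open cell in that row sees a 7).
R2C4 = 4: in row 2, 4 can only go here (every other open cell in that row sees a 4).
R1C4 = 1: row 1 has {2,3,5,7,8,9}; col 4 has {3,4,6,7}; region has {2,3,5,7,8} → only 1 remains.
R2C8 = 9: row 2 has {2,3,4,5,7,8}; col 8 has {2,3,4,6,8}; region has {1,2,3,5,7,8} → only 9 remains.
R1C2 = 6: row 1 has {1,2,3,5,7,8,9}; col 2 has {4,7,9}; region has {2,3,4,7,8} → only 6 remains.
R1C5 = 4: row 1 has {1,2,3,5,6,7,8,9}; col 5 has {1,3,7,8}; region has {1,2,3,5,7,8,9} → only 4 remains.
R2C2 = 1: row 2 has {2,3,4,5,7,8,9}; col 2 has {4,6,7,9}; region has {2,3,4,6,7,8} → only 1 remains.
R2C9 = 6: row 2 has {1,2,3,4,5,7,8,9}; col 9 has {4,5,7,9}; region has {2,3,4,5,7,8,9} → only 6 remains.
R3C2 = 5: row 3 has {2,3,7,8}; col 2 has {1,4,6,7,9}; region has {3,7} → only 5 remains.
R3C4 = 9: row 3 has {2,3,5,7,8}; col 4 has {1,3,4,6,7}; region has {3,5,7} → only 9 remains.
R3C5 = 6: row 3 has {2,3,5,7,8,9}; col 5 has {1,3,4,7,8}; region has {1,2,3,4,5,7,8,9} → only 6 remains.
R4C4 = 2: row 4 has {3,4,6,7,8}; col 4 has {1,3,4,6,7,9}; region has {3,5,7,9} → only 2 remains.
R5C2 = 8: row 5 has {3,7}; col 2 has {1,4,5,6,7,9}; region has {2,3,5,7,9} → only 8 remains.
R5C9 = 1: row 5 has {3,7,8}; col 9 has {4,5,6,7,9}; region has {2,3,4,5,6,7,8,9} → only 1 remains.
R4C3 = 1: row 4 has {2,3,4,6,7,8}; col 3 has {3,7,8}; region has {2,3,5,7,8,9} → only 1 remains.
R4C6 = 9: row 4 has {1,2,3,4,6,7,8}; col 6 has {2,5,6,7,8}; region has {3,6,7,8} → only 9 remains.
R5C6 = 4: row 5 has {1,3,7,8}; col 6 has {2,5,6,7,8,9}; region has {3,6,7,8,9} → only 4 remains.
R5C8 = 5: row 5 has {1,3,4,7,8}; col 8 has {2,3,4,6,8,9}; region has {3,4,6,7,8,9} → only 5 remains.
R7C8 = 7: row 7 has {1,6}; col 8 has {2,3,4,5,6,8,9}; region has {1,6} → only 7 remains.
R8C6 = 3: row 8 has {4,6}; col 6 has {2,4,5,6,7,8,9}; region has {1,4,6} → only 3 remains.
R8C8 = 1: row 8 has {3,4,6}; col 8 has {2,3,4,5,6,7,8,9}; region has {4,6,7,8,9} → only 1 remains.
R8C9 = 2: row 8 has {1,3,4,6}; col 9 has {1,4,5,6,7,9}; region has {1,4,6,7,8,9} → only 2 remains.
R9C2 = 2: row 9 has {1,4,6,7,8,9}; col 2 has {1,4,5,6,7,8,9}; region has {1,3,4,6} → only 2 remains.
R9C3 = 5: row 9 has {1,2,4,6,7,8,9}; col 3 has {1,3,7,8}; region has {1,2,4,6,7,8,9} → only 5 remains.
R9C9 = 3: row 9 has {1,2,4,5,6,7,8,9}; col 9 has {1,2,4,5,6,7,9}; region has {1,2,4,5,6,7,8,9} → only 3 remains.
R3C3 = 4: row 3 has {2,3,5,6,7,8,9}; col 3 has {1,3,5,7,8}; region has {1,2,3,5,7,8,9} → only 4 remains.
R3C6 = 1: row 3 has {2,3,4,5,6,7,8,9}; col 6 has {2,3,4,5,6,7,8,9}; region has {3,4,5,6,7,8,9} → only 1 remains.
R4C1 = 5: row 4 has {1,2,3,4,6,7,8,9}; col 1 has {1,2,3,6,8}; region has {1,2,3,4,6,7,8} → only 5 remains.

571239864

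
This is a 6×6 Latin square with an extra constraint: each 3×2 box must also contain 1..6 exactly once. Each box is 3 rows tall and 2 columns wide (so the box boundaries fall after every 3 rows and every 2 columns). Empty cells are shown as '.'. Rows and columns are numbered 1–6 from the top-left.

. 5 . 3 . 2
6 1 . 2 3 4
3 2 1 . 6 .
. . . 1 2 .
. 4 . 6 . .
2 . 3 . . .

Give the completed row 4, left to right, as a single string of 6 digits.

534126

R1C1 = 4: row 1 has {2,3,5}; col 1 has {2,3,6}; box has {1,2,3,5,6} → only 4 remains.
R1C3 = 6: row 1 has {2,3,4,5}; col 3 has {1,3}; box has {1,2,3} → only 6 remains.
R1C5 = 1: row 1 has {2,3,4,5,6}; col 5 has {2,3,6}; box has {2,3,4,6} → only 1 remains.
R2C3 = 5: row 2 has {1,2,3,4,6}; col 3 has {1,3,6}; box has {1,2,3,6} → only 5 remains.
R3C4 = 4: row 3 has {1,2,3,6}; col 4 has {1,2,3,6}; box has {1,2,3,5,6} → only 4 remains.
R3C6 = 5: row 3 has {1,2,3,4,6}; col 6 has {2,4}; box has {1,2,3,4,6} → only 5 remains.
R4C1 = 5: row 4 has {1,2}; col 1 has {2,3,4,6}; box has {2,4} → only 5 remains.
R4C3 = 4: row 4 has {1,2,5}; col 3 has {1,3,5,6}; box has {1,3,6} → only 4 remains.
R5C1 = 1: row 5 has {4,6}; col 1 has {2,3,4,5,6}; box has {2,4,5} → only 1 remains.
R5C3 = 2: row 5 has {1,4,6}; col 3 has {1,3,4,5,6}; box has {1,3,4,6} → only 2 remains.
R5C5 = 5: row 5 has {1,2,4,6}; col 5 has {1,2,3,6}; box has {2} → only 5 remains.
R5C6 = 3: row 5 has {1,2,4,5,6}; col 6 has {2,4,5}; box has {2,5} → only 3 remains.
R6C2 = 6: row 6 has {2,3}; col 2 has {1,2,4,5}; box has {1,2,4,5} → only 6 remains.
R6C4 = 5: row 6 has {2,3,6}; col 4 has {1,2,3,4,6}; box has {1,2,3,4,6} → only 5 remains.
R6C5 = 4: row 6 has {2,3,5,6}; col 5 has {1,2,3,5,6}; box has {2,3,5} → only 4 remains.
R6C6 = 1: row 6 has {2,3,4,5,6}; col 6 has {2,3,4,5}; box has {2,3,4,5} → only 1 remains.
R4C2 = 3: row 4 has {1,2,4,5}; col 2 has {1,2,4,5,6}; box has {1,2,4,5,6} → only 3 remains.
R4C6 = 6: row 4 has {1,2,3,4,5}; col 6 has {1,2,3,4,5}; box has {1,2,3,4,5} → only 6 remains.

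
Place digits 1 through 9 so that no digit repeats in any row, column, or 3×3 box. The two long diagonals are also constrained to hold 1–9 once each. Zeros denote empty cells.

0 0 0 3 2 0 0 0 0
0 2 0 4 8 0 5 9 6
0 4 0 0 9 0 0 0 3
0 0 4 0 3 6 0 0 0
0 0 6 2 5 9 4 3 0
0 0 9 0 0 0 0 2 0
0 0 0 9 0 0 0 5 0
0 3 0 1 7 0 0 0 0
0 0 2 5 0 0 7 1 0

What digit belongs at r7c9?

2

r3c7 = 2: in row 3, 2 can only go here (every other open cell in that row sees a 2).
r4c1 = 2: in row 4, 2 can only go here (every other open cell in that row sees a 2).
r6c1 = 3: in row 6, 3 can only go here (every other open cell in that row sees a 3).
r6c7 = 6: in row 6, 6 can only go here (every other open cell in that row sees a 6).
r2c3 = 3: in row 2, 3 can only go here (every other open cell in that row sees a 3).
r9c6 = 3: in row 9, 3 can only go here (every other open cell in that row sees a 3).
r7c7 = 3: in row 7, 3 can only go here (every other open cell in that row sees a 3).
r3c4 = 6: in column 4, 6 can only go here (every other open cell in that column sees a 6).
r6c5 = 1: in column 5, 1 can only go here (every other open cell in that column sees a 1).
r6c6 = 4: in row 6, 4 can only go here (every other open cell in that row sees a 4).
r1c8 = 4: in column 8, 4 can only go here (every other open cell in that column sees a 4).
r8c8 = 6: in column 8, 6 can only go here (every other open cell in that column sees a 6).
r1c2 = 6: in row 1, 6 can only go here (every other open cell in that row sees a 6).
r1c1 = 9: in row 1, 9 can only go here (every other open cell in that row sees a 9).
r9c9 = 8: row 9 has {1,2,3,5,7}; col 9 has {3,6}; box has {1,3,5,6,7}; main diagonal has {2,3,4,5,6,9} → only 8 remains.
r4c4 = 7: row 4 has {2,3,4,6}; col 4 has {1,2,3,4,5,6,9}; box has {1,2,3,4,5,6,9}; main diagonal has {2,3,4,5,6,8,9} → only 7 remains.
r4c8 = 8: row 4 has {2,3,4,6,7}; col 8 has {1,2,3,4,5,6,9}; box has {2,3,4,6} → only 8 remains.
r6c4 = 8: row 6 has {1,2,3,4,6,9}; col 4 has {1,2,3,4,5,6,7,9}; box has {1,2,3,4,5,6,7,9}; anti-diagonal has {2,3,5,6,9} → only 8 remains.
r8c7 = 9: row 8 has {1,3,6,7}; col 7 has {2,3,4,5,6,7}; box has {1,3,5,6,7,8} → only 9 remains.
r9c1 = 4: row 9 has {1,2,3,5,7,8}; col 1 has {2,3,9}; box has {2,3}; anti-diagonal has {2,3,5,6,8,9} → only 4 remains.
r9c2 = 9: row 9 has {1,2,3,4,5,7,8}; col 2 has {2,3,4,6}; box has {2,3,4} → only 9 remains.
r9c5 = 6: row 9 has {1,2,3,4,5,7,8,9}; col 5 has {1,2,3,5,7,8,9}; box has {1,3,5,7,9} → only 6 remains.
r3c3 = 1: row 3 has {2,3,4,6,9}; col 3 has {2,3,4,6,9}; box has {2,3,4,6,9}; main diagonal has {2,3,4,5,6,7,8,9} → only 1 remains.
r3c8 = 7: row 3 has {1,2,3,4,6,9}; col 8 has {1,2,3,4,5,6,8,9}; box has {2,3,4,5,6,9} → only 7 remains.
r4c7 = 1: row 4 has {2,3,4,6,7,8}; col 7 has {2,3,4,5,6,7,9}; box has {2,3,4,6,8} → only 1 remains.
r5c9 = 7: row 5 has {2,3,4,5,6,9}; col 9 has {3,6,8}; box has {1,2,3,4,6,8} → only 7 remains.
r6c9 = 5: row 6 has {1,2,3,4,6,8,9}; col 9 has {3,6,7,8}; box has {1,2,3,4,6,7,8} → only 5 remains.
r7c3 = 7: row 7 has {3,5,9}; col 3 has {1,2,3,4,6,9}; box has {2,3,4,9}; anti-diagonal has {2,3,4,5,6,8,9} → only 7 remains.
r7c5 = 4: row 7 has {3,5,7,9}; col 5 has {1,2,3,5,6,7,8,9}; box has {1,3,5,6,7,9} → only 4 remains.
r7c9 = 2: row 7 has {3,4,5,7,9}; col 9 has {3,5,6,7,8}; box has {1,3,5,6,7,8,9} → only 2 remains.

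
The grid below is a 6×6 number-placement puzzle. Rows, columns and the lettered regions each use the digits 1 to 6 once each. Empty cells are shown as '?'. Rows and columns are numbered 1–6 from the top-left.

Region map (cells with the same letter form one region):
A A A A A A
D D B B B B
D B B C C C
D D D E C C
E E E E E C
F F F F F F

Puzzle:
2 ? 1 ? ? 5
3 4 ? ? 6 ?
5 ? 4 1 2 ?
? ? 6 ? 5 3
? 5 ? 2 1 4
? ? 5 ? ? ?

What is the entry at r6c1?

r2c3 = 2: row 2 has {3,4,6}; col 3 has {1,4,5,6}; region has {4,6} → only 2 remains.
r2c4 = 5: row 2 has {2,3,4,6}; col 4 has {1,2}; region has {2,4,6} → only 5 remains.
r2c6 = 1: row 2 has {2,3,4,5,6}; col 6 has {3,4,5}; region has {2,4,5,6} → only 1 remains.
r3c2 = 3: row 3 has {1,2,4,5}; col 2 has {4,5}; region has {1,2,4,5,6} → only 3 remains.
r3c6 = 6: row 3 has {1,2,3,4,5}; col 6 has {1,3,4,5}; region has {1,2,3,4,5} → only 6 remains.
r4c1 = 1: row 4 has {3,5,6}; col 1 has {2,3,5}; region has {3,4,5,6} → only 1 remains.
r4c2 = 2: row 4 has {1,3,5,6}; col 2 has {3,4,5}; region has {1,3,4,5,6} → only 2 remains.
r4c4 = 4: row 4 has {1,2,3,5,6}; col 4 has {1,2,5}; region has {1,2,5} → only 4 remains.
r5c1 = 6: row 5 has {1,2,4,5}; col 1 has {1,2,3,5}; region has {1,2,4,5} → only 6 remains.
r5c3 = 3: row 5 has {1,2,4,5,6}; col 3 has {1,2,4,5,6}; region has {1,2,4,5,6} → only 3 remains.
r6c1 = 4: row 6 has {5}; col 1 has {1,2,3,5,6}; region has {5} → only 4 remains.

4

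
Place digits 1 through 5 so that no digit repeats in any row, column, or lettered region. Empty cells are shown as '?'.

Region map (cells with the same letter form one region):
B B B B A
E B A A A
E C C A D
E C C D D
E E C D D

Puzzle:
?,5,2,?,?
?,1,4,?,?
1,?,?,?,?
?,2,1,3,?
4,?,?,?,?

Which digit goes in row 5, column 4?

row 1, column 1 = 3: row 1 has {2,5}; col 1 has {1,4}; region has {1,2,5} → only 3 remains.
row 1, column 4 = 4: row 1 has {2,3,5}; col 4 has {3}; region has {1,2,3,5} → only 4 remains.
row 1, column 5 = 1: row 1 has {2,3,4,5}; col 5 has {}; region has {4} → only 1 remains.
row 4, column 1 = 5: row 4 has {1,2,3}; col 1 has {1,3,4}; region has {1,4} → only 5 remains.
row 4, column 5 = 4: row 4 has {1,2,3,5}; col 5 has {1}; region has {3} → only 4 remains.
row 5, column 2 = 3: row 5 has {4}; col 2 has {1,2,5}; region has {1,4,5} → only 3 remains.
row 5, column 3 = 5: row 5 has {3,4}; col 3 has {1,2,4}; region has {1,2} → only 5 remains.
row 5, column 5 = 2: row 5 has {3,4,5}; col 5 has {1,4}; region has {3,4} → only 2 remains.
row 2, column 1 = 2: row 2 has {1,4}; col 1 has {1,3,4,5}; region has {1,3,4,5} → only 2 remains.
row 2, column 4 = 5: row 2 has {1,2,4}; col 4 has {3,4}; region has {1,4} → only 5 remains.
row 2, column 5 = 3: row 2 has {1,2,4,5}; col 5 has {1,2,4}; region has {1,4,5} → only 3 remains.
row 3, column 2 = 4: row 3 has {1}; col 2 has {1,2,3,5}; region has {1,2,5} → only 4 remains.
row 3, column 3 = 3: row 3 has {1,4}; col 3 has {1,2,4,5}; region has {1,2,4,5} → only 3 remains.
row 3, column 4 = 2: row 3 has {1,3,4}; col 4 has {3,4,5}; region has {1,3,4,5} → only 2 remains.
row 3, column 5 = 5: row 3 has {1,2,3,4}; col 5 has {1,2,3,4}; region has {2,3,4} → only 5 remains.
row 5, column 4 = 1: row 5 has {2,3,4,5}; col 4 has {2,3,4,5}; region has {2,3,4,5} → only 1 remains.

1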